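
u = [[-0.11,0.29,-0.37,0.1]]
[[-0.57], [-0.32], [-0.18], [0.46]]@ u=[[0.06, -0.17, 0.21, -0.06], [0.04, -0.09, 0.12, -0.03], [0.02, -0.05, 0.07, -0.02], [-0.05, 0.13, -0.17, 0.05]]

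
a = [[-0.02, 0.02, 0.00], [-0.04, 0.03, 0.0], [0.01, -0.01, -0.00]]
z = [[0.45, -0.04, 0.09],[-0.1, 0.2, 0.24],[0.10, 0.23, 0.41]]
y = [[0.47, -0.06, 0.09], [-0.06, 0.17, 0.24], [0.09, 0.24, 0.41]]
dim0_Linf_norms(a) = [0.04, 0.03, 0.0]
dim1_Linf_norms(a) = [0.02, 0.04, 0.01]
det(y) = 0.00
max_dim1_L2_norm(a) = 0.05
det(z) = 0.01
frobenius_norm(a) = 0.06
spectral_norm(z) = 0.58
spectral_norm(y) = 0.58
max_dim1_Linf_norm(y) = 0.47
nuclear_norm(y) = 1.05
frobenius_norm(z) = 0.74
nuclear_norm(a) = 0.06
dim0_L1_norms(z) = [0.65, 0.47, 0.74]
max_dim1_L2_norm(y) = 0.48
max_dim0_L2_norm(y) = 0.48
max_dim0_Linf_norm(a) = 0.04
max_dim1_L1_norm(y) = 0.74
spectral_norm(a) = 0.06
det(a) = 0.00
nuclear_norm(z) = 1.06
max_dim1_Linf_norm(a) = 0.04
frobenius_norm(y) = 0.75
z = y + a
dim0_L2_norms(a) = [0.05, 0.04, 0.0]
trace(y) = 1.05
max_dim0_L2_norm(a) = 0.05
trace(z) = 1.06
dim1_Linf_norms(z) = [0.45, 0.24, 0.41]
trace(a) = 0.01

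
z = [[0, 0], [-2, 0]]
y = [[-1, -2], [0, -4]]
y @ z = [[4, 0], [8, 0]]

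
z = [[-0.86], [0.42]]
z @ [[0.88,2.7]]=[[-0.76, -2.32], [0.37, 1.13]]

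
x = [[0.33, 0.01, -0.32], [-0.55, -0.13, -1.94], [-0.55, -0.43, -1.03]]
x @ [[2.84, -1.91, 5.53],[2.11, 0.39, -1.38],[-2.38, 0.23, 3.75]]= [[1.72, -0.70, 0.61], [2.78, 0.55, -10.14], [-0.02, 0.65, -6.31]]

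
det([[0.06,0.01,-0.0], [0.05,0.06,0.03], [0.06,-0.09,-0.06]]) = -0.000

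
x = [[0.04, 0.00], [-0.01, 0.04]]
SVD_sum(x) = [[0.02, -0.02], [-0.03, 0.02]] + [[0.02, 0.02], [0.02, 0.02]]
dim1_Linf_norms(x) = [0.04, 0.04]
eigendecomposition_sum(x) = [[0.0,0.00], [-45035996273704.96,0.04]] + [[0.04, 0.0], [45035996273704.96, 0.00]]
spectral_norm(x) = 0.05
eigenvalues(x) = [0.04, 0.04]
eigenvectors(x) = [[0.0,0.0], [1.00,1.0]]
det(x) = 0.00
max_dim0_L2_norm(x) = 0.04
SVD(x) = [[-0.66, 0.75], [0.75, 0.66]] @ diag([0.045311288741492754, 0.03531128874149275]) @ [[-0.75,0.66],[0.66,0.75]]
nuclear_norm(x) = 0.08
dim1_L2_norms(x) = [0.04, 0.04]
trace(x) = 0.08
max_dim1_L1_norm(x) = 0.05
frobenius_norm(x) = 0.06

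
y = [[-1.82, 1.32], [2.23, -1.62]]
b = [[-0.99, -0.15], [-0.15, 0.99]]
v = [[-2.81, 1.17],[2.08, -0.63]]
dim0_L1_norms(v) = [4.89, 1.8]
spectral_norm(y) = 3.56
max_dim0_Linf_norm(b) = 0.99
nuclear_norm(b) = 2.00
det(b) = -1.00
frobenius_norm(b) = 1.42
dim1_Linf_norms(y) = [1.82, 2.23]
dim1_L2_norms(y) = [2.25, 2.76]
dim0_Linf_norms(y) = [2.23, 1.62]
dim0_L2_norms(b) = [1.0, 1.0]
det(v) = -0.66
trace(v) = -3.44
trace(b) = 0.00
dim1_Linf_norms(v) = [2.81, 2.08]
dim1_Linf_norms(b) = [0.99, 0.99]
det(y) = 0.00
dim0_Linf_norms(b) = [0.99, 0.99]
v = y + b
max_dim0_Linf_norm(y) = 2.23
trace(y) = -3.44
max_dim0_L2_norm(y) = 2.88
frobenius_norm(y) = 3.56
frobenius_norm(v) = 3.74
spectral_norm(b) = 1.00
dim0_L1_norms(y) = [4.05, 2.94]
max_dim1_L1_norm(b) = 1.14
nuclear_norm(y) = 3.56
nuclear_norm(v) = 3.91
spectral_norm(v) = 3.74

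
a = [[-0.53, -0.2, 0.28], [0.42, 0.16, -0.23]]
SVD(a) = [[-0.78, 0.62], [0.62, 0.78]] @ diag([0.8088068715736815, 0.005607539138923175]) @ [[0.84, 0.32, -0.45], [-0.48, 0.03, -0.88]]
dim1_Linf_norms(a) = [0.53, 0.42]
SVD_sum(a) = [[-0.53, -0.2, 0.28], [0.42, 0.16, -0.23]] + [[-0.00,0.00,-0.00], [-0.00,0.0,-0.0]]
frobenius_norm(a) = 0.81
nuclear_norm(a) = 0.81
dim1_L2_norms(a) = [0.63, 0.5]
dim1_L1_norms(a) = [1.01, 0.81]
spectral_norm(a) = 0.81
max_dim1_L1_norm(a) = 1.01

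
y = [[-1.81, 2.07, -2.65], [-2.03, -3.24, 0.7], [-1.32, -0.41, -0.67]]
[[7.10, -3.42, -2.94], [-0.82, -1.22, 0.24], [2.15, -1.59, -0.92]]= y @ [[-1.57, 1.35, 1.58], [1.07, -0.47, -1.27], [-0.77, 0.0, -0.96]]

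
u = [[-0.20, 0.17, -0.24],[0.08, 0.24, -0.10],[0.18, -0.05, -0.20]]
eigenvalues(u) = [(-0.21+0.19j), (-0.21-0.19j), (0.27+0j)]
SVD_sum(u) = [[-0.08, 0.22, -0.24],[-0.05, 0.14, -0.15],[-0.02, 0.05, -0.05]] + [[-0.09, 0.01, 0.04], [0.07, -0.01, -0.03], [0.23, -0.03, -0.10]] + [[-0.03, -0.06, -0.04], [0.06, 0.11, 0.08], [-0.03, -0.06, -0.05]]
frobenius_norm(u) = 0.52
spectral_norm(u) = 0.40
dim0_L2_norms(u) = [0.28, 0.3, 0.33]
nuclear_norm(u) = 0.87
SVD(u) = [[-0.83, 0.37, 0.42], [-0.53, -0.28, -0.8], [-0.18, -0.89, 0.43]] @ diag([0.3978266678980806, 0.2838999133777612, 0.1911407373984152]) @ [[0.23,-0.65,0.72],  [-0.9,0.14,0.41],  [-0.37,-0.75,-0.55]]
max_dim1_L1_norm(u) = 0.61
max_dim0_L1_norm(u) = 0.54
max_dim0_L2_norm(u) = 0.33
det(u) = 0.02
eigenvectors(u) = [[(-0.71+0j), -0.71-0.00j, (-0.33+0j)], [0.05+0.17j, 0.05-0.17j, -0.94+0.00j], [-0.00+0.68j, -0.00-0.68j, (-0.03+0j)]]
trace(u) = -0.16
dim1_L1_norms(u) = [0.61, 0.42, 0.43]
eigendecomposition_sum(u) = [[(-0.1+0.09j), 0.04-0.03j, (-0.11-0.1j)], [0.03+0.02j, (-0.01-0.01j), (-0.02+0.03j)], [0.09+0.10j, -0.03-0.04j, -0.10+0.10j]] + [[(-0.1-0.09j), 0.04+0.03j, (-0.11+0.1j)], [(0.03-0.02j), -0.01+0.01j, -0.02-0.03j], [(0.09-0.1j), -0.03+0.04j, (-0.1-0.1j)]] + [[0.01-0.00j, (0.09+0j), -0.02+0.00j], [0.02-0.00j, 0.26+0.00j, (-0.07+0j)], [0.00-0.00j, (0.01+0j), (-0+0j)]]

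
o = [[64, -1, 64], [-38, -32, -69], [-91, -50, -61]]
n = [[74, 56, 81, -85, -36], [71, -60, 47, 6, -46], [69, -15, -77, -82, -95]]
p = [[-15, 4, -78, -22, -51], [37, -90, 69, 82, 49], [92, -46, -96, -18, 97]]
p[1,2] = 69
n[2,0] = 69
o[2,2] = -61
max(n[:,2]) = 81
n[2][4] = -95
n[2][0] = 69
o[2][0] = -91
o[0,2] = 64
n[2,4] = -95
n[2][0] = 69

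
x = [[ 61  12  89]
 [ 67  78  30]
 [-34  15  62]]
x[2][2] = 62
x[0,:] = [61, 12, 89]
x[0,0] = 61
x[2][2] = 62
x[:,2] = [89, 30, 62]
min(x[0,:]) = 12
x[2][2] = 62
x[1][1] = 78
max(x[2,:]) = 62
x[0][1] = 12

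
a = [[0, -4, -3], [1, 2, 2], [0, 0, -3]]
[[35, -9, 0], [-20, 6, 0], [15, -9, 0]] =a @[[0, 0, 0], [-5, 0, 0], [-5, 3, 0]]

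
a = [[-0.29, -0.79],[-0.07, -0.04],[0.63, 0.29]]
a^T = [[-0.29, -0.07, 0.63], [-0.79, -0.04, 0.29]]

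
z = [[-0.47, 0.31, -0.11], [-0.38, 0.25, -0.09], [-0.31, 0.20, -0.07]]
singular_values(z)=[0.83, 0.0, 0.0]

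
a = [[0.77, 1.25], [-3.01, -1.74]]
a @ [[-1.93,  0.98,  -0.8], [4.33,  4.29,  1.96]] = [[3.93, 6.12, 1.83], [-1.72, -10.41, -1.0]]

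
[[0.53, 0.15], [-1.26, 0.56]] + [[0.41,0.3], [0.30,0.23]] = [[0.94, 0.45], [-0.96, 0.79]]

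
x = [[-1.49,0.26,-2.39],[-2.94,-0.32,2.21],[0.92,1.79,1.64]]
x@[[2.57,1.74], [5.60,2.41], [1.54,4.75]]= [[-6.05,-13.32],[-5.94,4.61],[14.91,13.70]]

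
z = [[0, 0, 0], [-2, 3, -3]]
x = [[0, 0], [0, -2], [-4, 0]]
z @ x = [[0, 0], [12, -6]]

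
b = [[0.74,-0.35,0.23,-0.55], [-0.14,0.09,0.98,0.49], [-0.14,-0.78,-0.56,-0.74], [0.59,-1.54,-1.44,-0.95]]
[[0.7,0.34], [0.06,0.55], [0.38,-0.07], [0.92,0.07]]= b@[[0.43,0.25], [-0.56,-0.61], [0.28,0.5], [-0.22,0.31]]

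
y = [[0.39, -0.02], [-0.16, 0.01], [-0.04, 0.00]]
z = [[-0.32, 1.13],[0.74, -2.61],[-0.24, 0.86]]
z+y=[[0.07, 1.11], [0.58, -2.60], [-0.28, 0.86]]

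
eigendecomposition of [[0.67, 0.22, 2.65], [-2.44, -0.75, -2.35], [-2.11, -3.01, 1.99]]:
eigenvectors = [[0.43+0.42j, 0.43-0.42j, 0.51+0.00j], [(-0.67+0j), (-0.67-0j), -0.63+0.00j], [-0.44+0.05j, (-0.44-0.05j), 0.58+0.00j]]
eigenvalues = [(-0.74+1.7j), (-0.74-1.7j), (3.4+0j)]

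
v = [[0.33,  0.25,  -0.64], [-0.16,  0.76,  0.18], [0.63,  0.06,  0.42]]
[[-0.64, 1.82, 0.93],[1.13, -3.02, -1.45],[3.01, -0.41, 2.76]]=v@[[2.70, 1.69, 4.27], [1.37, -2.89, -1.09], [2.92, -3.1, 0.33]]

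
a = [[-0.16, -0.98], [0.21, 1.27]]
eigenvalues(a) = [0.0, 1.11]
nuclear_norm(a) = 1.63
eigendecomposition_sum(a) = [[0.00, 0.0], [-0.0, -0.00]] + [[-0.16, -0.98], [0.21, 1.27]]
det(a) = 0.00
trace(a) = 1.11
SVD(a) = [[-0.61, 0.79], [0.79, 0.61]] @ diag([1.6257298183578783, 0.0015992817322045593]) @ [[0.16,0.99], [0.99,-0.16]]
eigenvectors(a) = [[-0.99,0.61], [0.16,-0.79]]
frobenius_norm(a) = 1.63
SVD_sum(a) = [[-0.16, -0.98], [0.21, 1.27]] + [[0.0, -0.0],[0.0, -0.0]]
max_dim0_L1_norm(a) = 2.25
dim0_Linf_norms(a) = [0.21, 1.27]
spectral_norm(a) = 1.63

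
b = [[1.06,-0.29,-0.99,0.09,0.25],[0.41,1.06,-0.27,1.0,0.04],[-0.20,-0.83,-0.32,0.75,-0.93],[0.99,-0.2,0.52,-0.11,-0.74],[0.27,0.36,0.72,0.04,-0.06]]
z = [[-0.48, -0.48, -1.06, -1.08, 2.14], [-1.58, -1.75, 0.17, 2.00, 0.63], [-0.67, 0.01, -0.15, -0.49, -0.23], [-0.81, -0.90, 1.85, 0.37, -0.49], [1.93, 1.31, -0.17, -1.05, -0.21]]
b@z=[[1.02,0.24,-0.9,-1.47,2.22],[-2.42,-2.90,1.63,2.14,1.11],[-0.78,-0.35,1.66,-0.03,-1.05],[-1.85,-0.99,-1.24,-0.99,2.08],[-1.33,-0.87,-0.25,0.15,0.63]]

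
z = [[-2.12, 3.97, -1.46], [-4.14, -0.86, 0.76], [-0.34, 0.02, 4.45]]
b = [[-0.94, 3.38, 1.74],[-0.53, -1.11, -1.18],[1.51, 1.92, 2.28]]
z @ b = [[-2.32, -14.38, -11.7],[5.49, -11.58, -4.46],[7.03, 7.37, 9.53]]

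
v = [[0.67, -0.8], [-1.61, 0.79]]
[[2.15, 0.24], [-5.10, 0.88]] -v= [[1.48, 1.04],  [-3.49, 0.09]]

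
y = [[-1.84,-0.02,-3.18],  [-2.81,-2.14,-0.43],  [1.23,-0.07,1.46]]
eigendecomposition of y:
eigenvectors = [[0.05+0.00j, (0.51+0.34j), (0.51-0.34j)], [(1+0j), -0.68+0.00j, -0.68-0.00j], [0j, (-0.14-0.38j), (-0.14+0.38j)]]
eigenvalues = [(-2.29+0j), (-0.12+1.19j), (-0.12-1.19j)]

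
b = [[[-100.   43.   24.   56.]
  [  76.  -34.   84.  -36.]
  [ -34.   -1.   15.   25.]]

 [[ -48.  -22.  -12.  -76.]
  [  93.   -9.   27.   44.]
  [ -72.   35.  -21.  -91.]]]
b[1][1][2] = 27.0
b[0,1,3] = -36.0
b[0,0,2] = 24.0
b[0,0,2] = 24.0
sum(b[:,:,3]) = -78.0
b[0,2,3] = 25.0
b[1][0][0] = -48.0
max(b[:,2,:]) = 35.0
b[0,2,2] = 15.0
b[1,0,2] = -12.0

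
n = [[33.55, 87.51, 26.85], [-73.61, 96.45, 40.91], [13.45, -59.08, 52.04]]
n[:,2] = [26.85, 40.91, 52.04]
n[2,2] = 52.04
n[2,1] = -59.08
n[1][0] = -73.61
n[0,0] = 33.55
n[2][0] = 13.45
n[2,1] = -59.08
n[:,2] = [26.85, 40.91, 52.04]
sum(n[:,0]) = -26.610000000000003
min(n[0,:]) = 26.85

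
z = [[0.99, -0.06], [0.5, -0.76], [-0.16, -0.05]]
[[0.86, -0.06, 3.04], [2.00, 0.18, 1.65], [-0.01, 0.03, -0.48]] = z @ [[0.74,-0.08,3.06], [-2.14,-0.29,-0.16]]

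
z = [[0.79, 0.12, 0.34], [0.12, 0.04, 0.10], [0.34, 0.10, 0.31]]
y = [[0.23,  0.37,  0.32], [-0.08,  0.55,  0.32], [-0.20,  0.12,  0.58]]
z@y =[[0.10, 0.4, 0.49], [0.0, 0.08, 0.11], [0.01, 0.22, 0.32]]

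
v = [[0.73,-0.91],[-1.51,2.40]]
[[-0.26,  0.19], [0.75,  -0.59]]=v@[[0.14, -0.2],[0.40, -0.37]]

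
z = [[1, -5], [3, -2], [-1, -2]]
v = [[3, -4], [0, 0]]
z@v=[[3, -4], [9, -12], [-3, 4]]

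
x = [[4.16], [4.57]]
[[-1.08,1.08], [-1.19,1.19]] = x@[[-0.26, 0.26]]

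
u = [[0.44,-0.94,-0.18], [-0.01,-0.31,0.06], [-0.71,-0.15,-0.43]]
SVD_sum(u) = [[0.52, -0.9, -0.08], [0.13, -0.22, -0.02], [-0.09, 0.16, 0.01]] + [[-0.09,-0.05,-0.07], [-0.07,-0.04,-0.05], [-0.62,-0.32,-0.43]] + [[0.02, 0.01, -0.03], [-0.07, -0.05, 0.13], [0.01, 0.0, -0.01]]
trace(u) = -0.30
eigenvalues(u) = [(0.61+0j), (-0.46+0.17j), (-0.46-0.17j)]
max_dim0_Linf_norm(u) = 0.94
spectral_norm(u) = 1.09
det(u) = 0.15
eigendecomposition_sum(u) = [[(0.51+0j), (-0.5+0j), (-0.12+0j)],[(-0.03+0j), (0.03-0j), 0.01+0.00j],[(-0.34+0j), (0.34-0j), (0.08+0j)]] + [[(-0.03+0.03j), (-0.22-0.02j), -0.03+0.05j],  [0.01+0.05j, -0.17+0.21j, (0.03+0.06j)],  [-0.18-0.10j, (-0.24-1.01j), -0.25-0.07j]] + [[-0.03-0.03j, (-0.22+0.02j), -0.03-0.05j],  [0.01-0.05j, -0.17-0.21j, 0.03-0.06j],  [-0.18+0.10j, (-0.24+1.01j), (-0.25+0.07j)]]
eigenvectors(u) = [[0.83+0.00j, -0.07+0.19j, -0.07-0.19j], [(-0.05+0j), (0.15+0.19j), 0.15-0.19j], [-0.56+0.00j, -0.95+0.00j, -0.95-0.00j]]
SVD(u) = [[-0.96, -0.15, 0.25],  [-0.24, -0.11, -0.96],  [0.17, -0.98, 0.07]] @ diag([1.0931307841254114, 0.836948535012711, 0.15963157124278124]) @ [[-0.49, 0.87, 0.08],[0.76, 0.39, 0.53],[0.43, 0.32, -0.85]]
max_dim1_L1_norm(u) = 1.56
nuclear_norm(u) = 2.09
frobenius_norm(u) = 1.39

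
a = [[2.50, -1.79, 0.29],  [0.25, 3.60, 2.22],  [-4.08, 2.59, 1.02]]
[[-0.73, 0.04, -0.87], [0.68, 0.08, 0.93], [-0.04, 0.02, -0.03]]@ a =[[1.73, -0.8, -1.01], [-2.07, 1.48, 1.32], [0.03, 0.07, 0.0]]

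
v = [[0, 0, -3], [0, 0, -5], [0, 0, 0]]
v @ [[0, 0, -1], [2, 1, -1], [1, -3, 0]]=[[-3, 9, 0], [-5, 15, 0], [0, 0, 0]]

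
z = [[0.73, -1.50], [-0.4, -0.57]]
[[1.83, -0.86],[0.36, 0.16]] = z@[[0.49, -0.72],[-0.98, 0.22]]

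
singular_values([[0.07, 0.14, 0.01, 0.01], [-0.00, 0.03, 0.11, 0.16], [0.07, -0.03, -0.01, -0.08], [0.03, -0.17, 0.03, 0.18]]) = [0.29, 0.2, 0.1, 0.05]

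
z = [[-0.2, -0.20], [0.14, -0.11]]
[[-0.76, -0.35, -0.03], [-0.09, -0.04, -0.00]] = z @ [[1.31,0.6,0.05], [2.51,1.15,0.10]]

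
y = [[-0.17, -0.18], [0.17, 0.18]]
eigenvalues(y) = [0.0, 0.01]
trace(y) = 0.01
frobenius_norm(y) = 0.35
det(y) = 0.00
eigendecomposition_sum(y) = [[0.00, 0.0], [-0.0, -0.0]] + [[-0.17, -0.18],[0.17, 0.18]]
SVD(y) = [[-0.71,0.71], [0.71,0.71]] @ diag([0.35014282800023194, 1.0293443039147734e-17]) @ [[0.69,0.73],  [0.73,-0.69]]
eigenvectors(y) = [[-0.73, 0.71], [0.69, -0.71]]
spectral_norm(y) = 0.35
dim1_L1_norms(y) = [0.35, 0.35]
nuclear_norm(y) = 0.35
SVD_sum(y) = [[-0.17,-0.18], [0.17,0.18]] + [[0.00,-0.00],[0.0,-0.0]]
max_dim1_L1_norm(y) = 0.35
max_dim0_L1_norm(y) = 0.36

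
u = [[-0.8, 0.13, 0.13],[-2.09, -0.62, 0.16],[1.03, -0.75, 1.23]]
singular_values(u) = [2.5, 1.51, 0.31]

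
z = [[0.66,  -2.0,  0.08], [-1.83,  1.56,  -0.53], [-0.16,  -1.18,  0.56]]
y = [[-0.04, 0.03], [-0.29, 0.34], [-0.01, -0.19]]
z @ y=[[0.55, -0.68], [-0.37, 0.58], [0.34, -0.51]]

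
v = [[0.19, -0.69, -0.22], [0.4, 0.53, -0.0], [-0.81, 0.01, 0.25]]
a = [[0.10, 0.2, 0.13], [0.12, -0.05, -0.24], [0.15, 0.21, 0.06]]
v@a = [[-0.1,0.03,0.18], [0.10,0.05,-0.08], [-0.04,-0.11,-0.09]]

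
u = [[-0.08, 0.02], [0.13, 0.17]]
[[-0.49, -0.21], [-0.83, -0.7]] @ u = [[0.01, -0.05], [-0.02, -0.14]]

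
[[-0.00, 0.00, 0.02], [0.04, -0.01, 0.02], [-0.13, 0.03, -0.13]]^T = [[-0.0, 0.04, -0.13],[0.0, -0.01, 0.03],[0.02, 0.02, -0.13]]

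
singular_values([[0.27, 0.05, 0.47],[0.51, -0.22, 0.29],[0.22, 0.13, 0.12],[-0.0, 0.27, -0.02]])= [0.81, 0.37, 0.2]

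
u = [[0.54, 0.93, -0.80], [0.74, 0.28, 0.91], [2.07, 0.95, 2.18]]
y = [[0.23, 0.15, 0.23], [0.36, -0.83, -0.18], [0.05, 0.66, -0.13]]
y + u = [[0.77, 1.08, -0.57], [1.1, -0.55, 0.73], [2.12, 1.61, 2.05]]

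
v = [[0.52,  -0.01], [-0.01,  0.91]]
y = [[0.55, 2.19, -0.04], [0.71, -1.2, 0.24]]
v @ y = [[0.28, 1.15, -0.02], [0.64, -1.11, 0.22]]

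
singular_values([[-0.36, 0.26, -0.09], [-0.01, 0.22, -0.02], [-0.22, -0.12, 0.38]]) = [0.48, 0.46, 0.14]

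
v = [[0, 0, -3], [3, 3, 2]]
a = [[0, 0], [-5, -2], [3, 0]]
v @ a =[[-9, 0], [-9, -6]]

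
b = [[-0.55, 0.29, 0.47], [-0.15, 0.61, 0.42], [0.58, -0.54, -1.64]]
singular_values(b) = [2.05, 0.43, 0.34]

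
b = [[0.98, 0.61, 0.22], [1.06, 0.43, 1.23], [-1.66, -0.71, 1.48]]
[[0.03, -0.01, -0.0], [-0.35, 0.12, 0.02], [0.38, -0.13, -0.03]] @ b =[[0.02, 0.01, -0.01], [-0.25, -0.18, 0.1], [0.28, 0.2, -0.12]]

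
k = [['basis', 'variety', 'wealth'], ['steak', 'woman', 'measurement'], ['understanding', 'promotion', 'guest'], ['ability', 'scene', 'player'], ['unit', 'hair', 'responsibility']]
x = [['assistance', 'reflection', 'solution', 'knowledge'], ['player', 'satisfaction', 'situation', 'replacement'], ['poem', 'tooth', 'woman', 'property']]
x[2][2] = 'woman'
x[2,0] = 'poem'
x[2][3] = 'property'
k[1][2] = 'measurement'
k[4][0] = 'unit'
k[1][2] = 'measurement'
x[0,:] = ['assistance', 'reflection', 'solution', 'knowledge']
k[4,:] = ['unit', 'hair', 'responsibility']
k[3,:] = ['ability', 'scene', 'player']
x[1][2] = 'situation'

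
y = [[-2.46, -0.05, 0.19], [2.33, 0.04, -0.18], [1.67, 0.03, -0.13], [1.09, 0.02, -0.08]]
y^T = [[-2.46, 2.33, 1.67, 1.09], [-0.05, 0.04, 0.03, 0.02], [0.19, -0.18, -0.13, -0.08]]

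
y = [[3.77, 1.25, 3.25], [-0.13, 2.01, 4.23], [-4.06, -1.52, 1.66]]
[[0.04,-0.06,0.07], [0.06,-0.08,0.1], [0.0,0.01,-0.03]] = y @ [[0.00, -0.00, 0.00], [0.01, -0.02, 0.03], [0.01, -0.01, 0.01]]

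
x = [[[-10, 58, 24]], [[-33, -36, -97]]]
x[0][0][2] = 24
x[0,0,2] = 24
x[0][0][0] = -10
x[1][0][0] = -33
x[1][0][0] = -33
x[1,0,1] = -36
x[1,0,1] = -36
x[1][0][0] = -33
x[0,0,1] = 58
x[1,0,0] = -33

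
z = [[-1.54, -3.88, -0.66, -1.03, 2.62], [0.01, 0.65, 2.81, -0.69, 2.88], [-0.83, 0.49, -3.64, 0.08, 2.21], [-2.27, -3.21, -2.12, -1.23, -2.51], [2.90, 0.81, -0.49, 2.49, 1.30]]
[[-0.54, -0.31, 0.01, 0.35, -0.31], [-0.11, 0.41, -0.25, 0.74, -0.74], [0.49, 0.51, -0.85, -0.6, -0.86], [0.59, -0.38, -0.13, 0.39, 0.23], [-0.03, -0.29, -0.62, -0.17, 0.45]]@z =[[-0.87, 0.52, -1.14, -0.43, -3.57], [-3.44, -2.40, 0.93, -2.94, -2.48], [-1.18, -0.76, 5.9, -2.33, 1.26], [-1.02, -3.67, -1.92, -0.26, -0.52], [2.25, 0.53, 1.6, 1.51, -1.27]]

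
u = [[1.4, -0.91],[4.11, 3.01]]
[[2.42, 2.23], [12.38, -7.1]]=u@ [[2.33, 0.03], [0.93, -2.40]]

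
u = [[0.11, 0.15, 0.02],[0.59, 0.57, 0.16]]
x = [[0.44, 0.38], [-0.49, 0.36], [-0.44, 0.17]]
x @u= [[0.27, 0.28, 0.07],[0.16, 0.13, 0.05],[0.05, 0.03, 0.02]]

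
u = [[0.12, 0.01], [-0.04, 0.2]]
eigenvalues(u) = [0.13, 0.19]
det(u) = 0.02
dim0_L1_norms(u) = [0.16, 0.21]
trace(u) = 0.32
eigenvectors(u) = [[-0.88,-0.13],[-0.47,-0.99]]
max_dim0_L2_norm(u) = 0.2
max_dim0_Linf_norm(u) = 0.2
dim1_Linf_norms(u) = [0.12, 0.2]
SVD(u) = [[-0.1, 0.99], [0.99, 0.10]] @ diag([0.2046613661336041, 0.11922132868042883]) @ [[-0.25,0.97], [0.97,0.25]]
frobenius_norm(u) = 0.24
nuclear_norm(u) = 0.32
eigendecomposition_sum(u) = [[0.14, -0.02],[0.07, -0.01]] + [[-0.02, 0.03], [-0.11, 0.21]]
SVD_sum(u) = [[0.01, -0.02], [-0.05, 0.2]] + [[0.11, 0.03], [0.01, 0.00]]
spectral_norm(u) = 0.20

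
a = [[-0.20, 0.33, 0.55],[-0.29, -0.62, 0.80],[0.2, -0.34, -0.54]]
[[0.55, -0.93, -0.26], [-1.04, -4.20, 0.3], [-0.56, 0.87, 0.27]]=a @ [[1.34, 0.49, 2.50], [1.67, 2.59, -0.61], [0.48, -3.06, 0.81]]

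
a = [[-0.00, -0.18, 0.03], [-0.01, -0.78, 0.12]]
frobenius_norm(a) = 0.81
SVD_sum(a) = [[-0.00, -0.18, 0.03], [-0.01, -0.78, 0.12]] + [[0.0,0.0,0.0], [-0.0,-0.00,-0.00]]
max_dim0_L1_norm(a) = 0.96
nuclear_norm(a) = 0.81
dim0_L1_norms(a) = [0.01, 0.96, 0.15]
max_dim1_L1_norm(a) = 0.91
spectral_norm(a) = 0.81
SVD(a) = [[-0.23, -0.97], [-0.97, 0.23]] @ diag([0.8100555460311509, 0.003164228843507876]) @ [[0.01, 0.99, -0.15], [-0.71, -0.1, -0.70]]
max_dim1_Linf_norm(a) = 0.78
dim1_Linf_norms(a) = [0.18, 0.78]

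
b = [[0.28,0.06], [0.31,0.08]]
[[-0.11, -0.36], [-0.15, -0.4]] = b @ [[0.11, -1.10], [-2.34, -0.8]]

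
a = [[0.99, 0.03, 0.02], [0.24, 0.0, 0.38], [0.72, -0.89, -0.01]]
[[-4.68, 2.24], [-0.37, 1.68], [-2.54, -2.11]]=a @ [[-4.74,2.08], [-1.0,4.02], [2.02,3.11]]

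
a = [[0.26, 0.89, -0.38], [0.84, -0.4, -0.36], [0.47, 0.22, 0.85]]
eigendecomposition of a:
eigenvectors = [[(0.57+0j),(0.02+0.58j),(0.02-0.58j)], [-0.82+0.00j,(-0.02+0.4j),-0.02-0.40j], [(-0.05+0j),(0.7+0j),(0.7-0j)]]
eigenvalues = [(-1+0j), (0.85+0.52j), (0.85-0.52j)]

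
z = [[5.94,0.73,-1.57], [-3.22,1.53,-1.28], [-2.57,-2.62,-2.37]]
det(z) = -64.05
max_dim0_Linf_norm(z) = 5.94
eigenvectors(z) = [[-0.13, -0.78, 0.38], [-0.32, 0.63, -0.89], [-0.94, 0.05, 0.24]]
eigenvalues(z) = [-3.61, 5.45, 3.26]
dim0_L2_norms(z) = [7.23, 3.12, 3.12]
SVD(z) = [[-0.81, 0.4, 0.42], [0.41, -0.11, 0.90], [0.41, 0.91, -0.07]] @ diag([7.291536738947132, 3.500117001061156, 2.5095762517737707]) @ [[-0.99, -0.14, -0.03], [0.12, -0.65, -0.75], [-0.09, 0.75, -0.66]]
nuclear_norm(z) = 13.30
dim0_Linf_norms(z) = [5.94, 2.62, 2.37]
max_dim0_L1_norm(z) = 11.73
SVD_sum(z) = [[5.87,0.84,0.18], [-2.98,-0.43,-0.09], [-2.96,-0.42,-0.09]] + [[0.16, -0.91, -1.05],[-0.05, 0.26, 0.30],[0.37, -2.06, -2.4]] + [[-0.09, 0.79, -0.70],[-0.2, 1.7, -1.49],[0.02, -0.14, 0.12]]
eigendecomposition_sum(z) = [[-0.17, -0.19, -0.41],[-0.42, -0.45, -1.00],[-1.26, -1.34, -2.98]] + [[7.5, 2.7, -1.95], [-6.01, -2.16, 1.56], [-0.45, -0.16, 0.12]] + [[-1.38,-1.78,0.79], [3.22,4.15,-1.84], [-0.87,-1.12,0.5]]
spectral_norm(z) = 7.29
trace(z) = 5.10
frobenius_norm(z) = 8.47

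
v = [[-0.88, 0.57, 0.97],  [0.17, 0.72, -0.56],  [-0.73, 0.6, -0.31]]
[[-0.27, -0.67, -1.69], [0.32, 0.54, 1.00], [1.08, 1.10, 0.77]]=v @ [[-1.14,-1.02,-0.28], [-0.21,-0.18,-0.07], [-1.19,-1.51,-1.96]]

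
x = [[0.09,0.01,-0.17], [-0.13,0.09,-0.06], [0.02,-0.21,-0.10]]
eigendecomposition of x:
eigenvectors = [[(0.65+0j), 0.65-0.00j, (0.47+0j)], [(-0+0.6j), (-0-0.6j), (0.39+0j)], [-0.17-0.44j, (-0.17+0.44j), 0.79+0.00j]]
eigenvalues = [(0.14+0.12j), (0.14-0.12j), (-0.19+0j)]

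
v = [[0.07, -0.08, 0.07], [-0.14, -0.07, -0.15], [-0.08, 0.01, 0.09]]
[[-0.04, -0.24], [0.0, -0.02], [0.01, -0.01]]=v @ [[-0.14, -0.25],[0.34, 2.2],[-0.06, -0.63]]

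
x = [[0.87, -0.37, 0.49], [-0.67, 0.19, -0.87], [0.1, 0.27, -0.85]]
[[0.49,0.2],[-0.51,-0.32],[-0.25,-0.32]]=x @ [[0.34, 0.0], [-0.15, -0.06], [0.29, 0.36]]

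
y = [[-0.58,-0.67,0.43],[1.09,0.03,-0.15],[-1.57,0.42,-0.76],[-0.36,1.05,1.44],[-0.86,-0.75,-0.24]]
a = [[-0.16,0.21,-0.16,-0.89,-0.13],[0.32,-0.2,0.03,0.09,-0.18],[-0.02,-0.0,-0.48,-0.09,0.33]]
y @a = [[-0.13, 0.01, -0.13, 0.42, 0.34],[-0.16, 0.22, -0.1, -0.95, -0.2],[0.4, -0.41, 0.63, 1.5, -0.12],[0.36, -0.29, -0.6, 0.29, 0.33],[-0.10, -0.03, 0.23, 0.72, 0.17]]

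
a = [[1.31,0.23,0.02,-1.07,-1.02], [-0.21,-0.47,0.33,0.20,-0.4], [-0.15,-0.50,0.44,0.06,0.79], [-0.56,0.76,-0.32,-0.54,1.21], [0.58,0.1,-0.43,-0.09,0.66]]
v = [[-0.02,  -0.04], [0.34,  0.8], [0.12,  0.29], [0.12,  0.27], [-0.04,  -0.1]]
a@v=[[-0.03, -0.05], [-0.08, -0.18], [-0.14, -0.33], [0.12, 0.27], [-0.07, -0.16]]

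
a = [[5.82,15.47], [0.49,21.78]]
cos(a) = [[0.56, -1.44], [-0.05, -0.93]]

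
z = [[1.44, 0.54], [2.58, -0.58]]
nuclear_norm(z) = 3.72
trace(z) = 0.86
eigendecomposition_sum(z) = [[1.64, 0.34], [1.65, 0.35]] + [[-0.2, 0.20],[0.93, -0.93]]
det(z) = -2.23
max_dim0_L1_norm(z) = 4.02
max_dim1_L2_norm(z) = 2.64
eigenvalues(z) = [1.98, -1.12]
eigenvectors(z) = [[0.7, -0.21],[0.71, 0.98]]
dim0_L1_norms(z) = [4.02, 1.12]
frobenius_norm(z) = 3.06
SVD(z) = [[-0.47, -0.88],  [-0.88, 0.47]] @ diag([2.9653460006652175, 0.751480602769492]) @ [[-1.00, 0.09], [-0.09, -1.00]]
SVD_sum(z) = [[1.38, -0.12], [2.61, -0.23]] + [[0.06, 0.66], [-0.03, -0.35]]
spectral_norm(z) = 2.97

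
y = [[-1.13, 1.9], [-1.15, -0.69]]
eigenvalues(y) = [(-0.91+1.46j), (-0.91-1.46j)]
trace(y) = -1.82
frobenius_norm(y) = 2.59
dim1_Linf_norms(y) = [1.9, 1.15]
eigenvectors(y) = [[(0.79+0j),(0.79-0j)],[(0.09+0.61j),(0.09-0.61j)]]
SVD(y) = [[-1.0, 0.0], [0.00, 1.00]] @ diag([2.2106430789067932, 1.3411029705736588]) @ [[0.51, -0.86], [-0.86, -0.51]]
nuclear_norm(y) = 3.55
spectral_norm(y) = 2.21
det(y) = 2.96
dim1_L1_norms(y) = [3.03, 1.84]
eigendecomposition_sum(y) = [[(-0.56+0.66j), 0.95+0.59j], [-0.58-0.36j, -0.34+0.80j]] + [[-0.56-0.66j, (0.95-0.59j)], [-0.58+0.36j, (-0.34-0.8j)]]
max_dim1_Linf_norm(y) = 1.9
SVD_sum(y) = [[-1.13,  1.90], [0.0,  -0.01]] + [[-0.0, -0.00], [-1.15, -0.68]]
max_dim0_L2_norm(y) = 2.02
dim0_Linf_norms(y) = [1.15, 1.9]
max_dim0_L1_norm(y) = 2.59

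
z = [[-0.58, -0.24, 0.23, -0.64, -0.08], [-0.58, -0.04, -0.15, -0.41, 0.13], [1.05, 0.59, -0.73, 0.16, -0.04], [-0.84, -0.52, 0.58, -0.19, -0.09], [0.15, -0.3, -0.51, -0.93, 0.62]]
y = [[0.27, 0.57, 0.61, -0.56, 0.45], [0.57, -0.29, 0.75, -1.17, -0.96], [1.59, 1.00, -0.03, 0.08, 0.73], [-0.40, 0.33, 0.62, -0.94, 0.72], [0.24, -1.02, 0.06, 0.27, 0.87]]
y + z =[[-0.31, 0.33, 0.84, -1.20, 0.37], [-0.01, -0.33, 0.6, -1.58, -0.83], [2.64, 1.59, -0.76, 0.24, 0.69], [-1.24, -0.19, 1.2, -1.13, 0.63], [0.39, -1.32, -0.45, -0.66, 1.49]]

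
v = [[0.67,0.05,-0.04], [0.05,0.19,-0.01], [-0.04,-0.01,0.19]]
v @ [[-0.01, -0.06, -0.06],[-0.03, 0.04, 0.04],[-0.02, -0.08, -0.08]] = [[-0.01, -0.03, -0.03], [-0.01, 0.01, 0.01], [-0.00, -0.01, -0.01]]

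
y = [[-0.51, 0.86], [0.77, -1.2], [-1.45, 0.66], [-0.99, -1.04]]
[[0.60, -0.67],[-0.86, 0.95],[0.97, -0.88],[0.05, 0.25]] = y @ [[-0.48, 0.35], [0.41, -0.57]]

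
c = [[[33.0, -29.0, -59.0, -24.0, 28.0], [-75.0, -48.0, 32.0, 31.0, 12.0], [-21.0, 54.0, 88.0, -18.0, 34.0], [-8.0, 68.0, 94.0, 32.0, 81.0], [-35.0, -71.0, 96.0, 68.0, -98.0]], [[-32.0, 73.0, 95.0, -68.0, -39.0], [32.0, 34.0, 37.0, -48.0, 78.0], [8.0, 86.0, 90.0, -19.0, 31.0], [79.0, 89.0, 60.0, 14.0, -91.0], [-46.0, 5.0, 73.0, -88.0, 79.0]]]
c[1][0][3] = -68.0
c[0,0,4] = 28.0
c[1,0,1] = 73.0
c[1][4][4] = 79.0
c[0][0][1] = -29.0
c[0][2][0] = -21.0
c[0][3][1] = 68.0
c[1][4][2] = 73.0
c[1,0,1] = 73.0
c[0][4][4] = -98.0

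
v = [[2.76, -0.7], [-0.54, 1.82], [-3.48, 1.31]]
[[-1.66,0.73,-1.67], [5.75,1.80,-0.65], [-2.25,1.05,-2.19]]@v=[[0.84, 0.3], [17.16, -1.60], [0.84, 0.62]]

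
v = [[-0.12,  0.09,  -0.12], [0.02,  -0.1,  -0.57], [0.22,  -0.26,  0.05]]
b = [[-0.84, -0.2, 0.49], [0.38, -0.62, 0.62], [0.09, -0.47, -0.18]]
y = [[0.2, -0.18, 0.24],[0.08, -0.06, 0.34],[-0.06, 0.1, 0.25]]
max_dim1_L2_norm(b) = 0.99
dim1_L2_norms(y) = [0.36, 0.35, 0.28]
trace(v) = -0.17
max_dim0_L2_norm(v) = 0.58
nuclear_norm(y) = 0.78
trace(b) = -1.64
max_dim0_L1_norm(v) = 0.74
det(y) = -0.00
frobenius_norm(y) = 0.58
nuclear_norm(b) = 2.42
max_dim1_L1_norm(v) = 0.69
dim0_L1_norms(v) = [0.36, 0.45, 0.74]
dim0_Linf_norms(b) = [0.84, 0.62, 0.62]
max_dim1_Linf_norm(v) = 0.57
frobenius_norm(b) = 1.47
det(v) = 0.00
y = b @ v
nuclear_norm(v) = 0.99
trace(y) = 0.39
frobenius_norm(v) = 0.70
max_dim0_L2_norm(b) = 0.93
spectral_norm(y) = 0.52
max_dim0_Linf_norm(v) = 0.57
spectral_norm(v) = 0.59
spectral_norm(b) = 1.04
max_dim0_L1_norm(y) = 0.83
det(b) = -0.42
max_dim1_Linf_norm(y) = 0.34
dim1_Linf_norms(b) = [0.84, 0.62, 0.47]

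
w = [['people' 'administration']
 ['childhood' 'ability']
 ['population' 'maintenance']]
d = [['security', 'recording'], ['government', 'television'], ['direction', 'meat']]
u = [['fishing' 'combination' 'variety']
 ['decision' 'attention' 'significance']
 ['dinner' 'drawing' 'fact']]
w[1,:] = ['childhood', 'ability']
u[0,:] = ['fishing', 'combination', 'variety']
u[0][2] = 'variety'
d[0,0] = 'security'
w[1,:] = ['childhood', 'ability']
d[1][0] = 'government'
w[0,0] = 'people'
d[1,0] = 'government'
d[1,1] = 'television'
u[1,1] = 'attention'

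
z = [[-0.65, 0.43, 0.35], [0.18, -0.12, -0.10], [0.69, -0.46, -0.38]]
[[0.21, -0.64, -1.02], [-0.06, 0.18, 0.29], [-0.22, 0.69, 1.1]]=z @ [[-0.18, 0.56, 0.89],[-0.03, 0.09, 0.15],[0.29, -0.91, -1.45]]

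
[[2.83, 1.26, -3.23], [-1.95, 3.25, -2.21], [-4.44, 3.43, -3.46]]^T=[[2.83,-1.95,-4.44], [1.26,3.25,3.43], [-3.23,-2.21,-3.46]]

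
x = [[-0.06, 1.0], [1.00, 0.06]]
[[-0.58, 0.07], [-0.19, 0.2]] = x@ [[-0.15, 0.20], [-0.59, 0.08]]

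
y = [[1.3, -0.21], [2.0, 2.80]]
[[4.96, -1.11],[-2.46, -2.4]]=y@[[3.29,-0.89], [-3.23,-0.22]]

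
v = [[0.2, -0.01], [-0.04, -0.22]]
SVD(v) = [[-0.42,0.91],[0.91,0.42]] @ diag([0.22951061620288596, 0.19345510344824607]) @ [[-0.52,-0.85], [0.85,-0.52]]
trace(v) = -0.02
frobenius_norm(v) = 0.30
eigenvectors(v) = [[1.0, 0.02],[-0.09, 1.00]]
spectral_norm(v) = 0.23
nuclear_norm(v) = 0.42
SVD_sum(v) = [[0.05,  0.08], [-0.11,  -0.18]] + [[0.15, -0.09], [0.07, -0.04]]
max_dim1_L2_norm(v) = 0.22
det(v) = -0.04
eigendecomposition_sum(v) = [[0.2, -0.00], [-0.02, 0.0]] + [[-0.00, -0.01], [-0.02, -0.22]]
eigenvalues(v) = [0.2, -0.22]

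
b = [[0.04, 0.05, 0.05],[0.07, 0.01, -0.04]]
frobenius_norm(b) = 0.11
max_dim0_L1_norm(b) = 0.11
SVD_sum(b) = [[0.06, 0.03, 0.01], [0.06, 0.03, 0.01]] + [[-0.02, 0.02, 0.05],  [0.02, -0.02, -0.05]]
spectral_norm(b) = 0.09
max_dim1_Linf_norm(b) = 0.07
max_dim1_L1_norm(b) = 0.14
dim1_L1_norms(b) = [0.14, 0.12]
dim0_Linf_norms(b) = [0.07, 0.05, 0.05]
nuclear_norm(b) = 0.16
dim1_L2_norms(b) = [0.08, 0.08]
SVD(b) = [[-0.71, -0.71], [-0.71, 0.71]] @ diag([0.08888194417315591, 0.0728010988928052]) @ [[-0.88,-0.48,-0.08], [0.29,-0.39,-0.87]]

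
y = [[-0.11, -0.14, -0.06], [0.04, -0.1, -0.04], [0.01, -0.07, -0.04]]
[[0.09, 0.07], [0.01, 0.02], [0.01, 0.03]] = y @ [[-0.48,-0.21], [-0.24,-0.17], [-0.04,-0.40]]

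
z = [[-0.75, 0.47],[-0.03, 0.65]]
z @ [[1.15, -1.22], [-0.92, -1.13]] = [[-1.29, 0.38], [-0.63, -0.7]]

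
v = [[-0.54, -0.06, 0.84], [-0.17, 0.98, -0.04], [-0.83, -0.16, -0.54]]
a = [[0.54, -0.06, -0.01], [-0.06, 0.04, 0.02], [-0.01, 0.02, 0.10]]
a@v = [[-0.27, -0.09, 0.46], [0.01, 0.04, -0.06], [-0.08, 0.0, -0.06]]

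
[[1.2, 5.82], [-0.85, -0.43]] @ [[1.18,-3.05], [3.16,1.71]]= [[19.81, 6.29], [-2.36, 1.86]]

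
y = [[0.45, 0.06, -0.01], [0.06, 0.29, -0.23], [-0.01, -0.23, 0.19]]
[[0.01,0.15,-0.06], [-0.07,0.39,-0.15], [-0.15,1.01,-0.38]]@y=[[0.01, 0.06, -0.05], [-0.01, 0.14, -0.12], [-0.00, 0.37, -0.3]]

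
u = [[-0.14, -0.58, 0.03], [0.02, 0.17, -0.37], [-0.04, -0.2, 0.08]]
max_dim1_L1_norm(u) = 0.75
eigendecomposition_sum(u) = [[-0.04, -0.27, 0.37], [0.03, 0.22, -0.30], [-0.02, -0.13, 0.17]] + [[-0.01, 0.01, 0.03], [0.00, -0.00, -0.01], [0.0, -0.00, -0.00]] + [[-0.09,-0.31,-0.36], [-0.02,-0.05,-0.06], [-0.02,-0.07,-0.09]]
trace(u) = 0.11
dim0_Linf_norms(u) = [0.14, 0.58, 0.37]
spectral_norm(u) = 0.68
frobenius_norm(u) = 0.76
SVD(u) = [[-0.86,  -0.44,  -0.27],  [0.40,  -0.90,  0.18],  [-0.32,  0.05,  0.95]] @ diag([0.675800627801562, 0.33819898250508107, 0.0038677765632081145]) @ [[0.21, 0.93, -0.30], [0.12, 0.28, 0.95], [0.97, -0.24, -0.06]]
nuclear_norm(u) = 1.02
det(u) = 0.00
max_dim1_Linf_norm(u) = 0.58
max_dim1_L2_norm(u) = 0.6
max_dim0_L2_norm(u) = 0.64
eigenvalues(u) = [0.35, -0.01, -0.23]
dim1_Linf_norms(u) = [0.58, 0.37, 0.2]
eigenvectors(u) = [[0.73, -0.97, 0.96],[-0.60, 0.22, 0.16],[0.33, 0.05, 0.23]]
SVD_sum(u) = [[-0.12, -0.54, 0.17], [0.06, 0.25, -0.08], [-0.05, -0.20, 0.06]] + [[-0.02,-0.04,-0.14], [-0.04,-0.08,-0.29], [0.0,0.0,0.02]] + [[-0.0, 0.0, 0.00], [0.00, -0.00, -0.0], [0.00, -0.00, -0.00]]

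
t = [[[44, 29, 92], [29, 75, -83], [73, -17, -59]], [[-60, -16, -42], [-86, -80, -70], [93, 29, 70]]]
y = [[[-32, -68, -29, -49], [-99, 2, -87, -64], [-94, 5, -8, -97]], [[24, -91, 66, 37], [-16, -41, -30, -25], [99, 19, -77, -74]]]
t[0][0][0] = 44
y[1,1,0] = -16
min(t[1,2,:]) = 29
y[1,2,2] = -77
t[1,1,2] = -70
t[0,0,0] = 44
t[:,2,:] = [[73, -17, -59], [93, 29, 70]]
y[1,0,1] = -91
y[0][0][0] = -32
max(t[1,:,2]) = 70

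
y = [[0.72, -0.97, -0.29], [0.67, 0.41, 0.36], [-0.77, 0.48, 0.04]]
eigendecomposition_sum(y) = [[-0j, -0j, -0j], [0.00-0.00j, -0j, 0.00-0.00j], [(-0+0j), -0.00+0.00j, -0.01+0.00j]] + [[0.36+0.33j, (-0.49+0.66j), -0.15+0.39j], [(0.33-0.09j), 0.20+0.54j, 0.18+0.24j], [(-0.38-0.18j), (0.24-0.67j), 0.02-0.37j]] + [[0.36-0.33j, (-0.49-0.66j), -0.15-0.39j], [(0.33+0.09j), (0.2-0.54j), (0.18-0.24j)], [-0.38+0.18j, (0.24+0.67j), 0.02+0.37j]]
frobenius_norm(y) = 1.76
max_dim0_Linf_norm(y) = 0.97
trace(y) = 1.17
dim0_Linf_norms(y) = [0.77, 0.97, 0.36]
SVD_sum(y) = [[0.88, -0.82, -0.18], [0.12, -0.11, -0.02], [-0.64, 0.60, 0.13]] + [[-0.16, -0.15, -0.11],[0.55, 0.52, 0.38],[-0.13, -0.12, -0.09]] + [[0.00, 0.00, -0.00], [0.00, 0.0, -0.00], [0.00, 0.0, -0.0]]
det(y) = -0.00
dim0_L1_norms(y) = [2.16, 1.86, 0.69]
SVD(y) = [[-0.80, 0.28, 0.53], [-0.11, -0.94, 0.33], [0.59, 0.21, 0.78]] @ diag([1.5144281244109499, 0.9063134214332637, 0.0018542176423134982]) @ [[-0.73,  0.67,  0.14], [-0.65,  -0.61,  -0.45], [0.22,  0.42,  -0.88]]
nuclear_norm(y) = 2.42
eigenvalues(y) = [(-0+0j), (0.59+0.5j), (0.59-0.5j)]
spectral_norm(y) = 1.51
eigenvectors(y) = [[(-0.21+0j), -0.66+0.00j, -0.66-0.00j], [(-0.42+0j), -0.26+0.40j, -0.26-0.40j], [0.88+0.00j, (0.56-0.17j), (0.56+0.17j)]]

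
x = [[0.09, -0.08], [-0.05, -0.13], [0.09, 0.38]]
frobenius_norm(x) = 0.43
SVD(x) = [[-0.14, 0.98], [-0.33, -0.2], [0.93, 0.08]] @ diag([0.418192984168168, 0.10730623463956988]) @ [[0.21, 0.98], [0.98, -0.21]]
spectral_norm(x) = 0.42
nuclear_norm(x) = 0.53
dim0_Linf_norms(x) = [0.09, 0.38]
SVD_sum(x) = [[-0.01, -0.06], [-0.03, -0.13], [0.08, 0.38]] + [[0.1, -0.02], [-0.02, 0.00], [0.01, -0.0]]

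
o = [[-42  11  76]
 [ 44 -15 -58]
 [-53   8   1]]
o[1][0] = 44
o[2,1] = 8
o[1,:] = [44, -15, -58]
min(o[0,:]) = -42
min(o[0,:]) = -42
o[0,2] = 76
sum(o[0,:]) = 45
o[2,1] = 8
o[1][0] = 44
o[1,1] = -15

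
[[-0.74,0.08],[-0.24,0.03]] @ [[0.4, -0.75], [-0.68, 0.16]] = [[-0.35, 0.57], [-0.12, 0.18]]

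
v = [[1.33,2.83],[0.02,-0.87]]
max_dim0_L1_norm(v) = 3.7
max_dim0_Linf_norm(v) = 2.83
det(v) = -1.21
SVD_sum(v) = [[1.25,2.87],[-0.31,-0.72]] + [[0.08, -0.04], [0.33, -0.15]]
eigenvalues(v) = [1.36, -0.9]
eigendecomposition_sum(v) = [[1.34, 1.70], [0.01, 0.02]] + [[-0.01, 1.13],[0.01, -0.89]]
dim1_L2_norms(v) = [3.13, 0.87]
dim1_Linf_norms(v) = [2.83, 0.87]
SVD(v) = [[-0.97, 0.25], [0.25, 0.97]] @ diag([3.2238747652029964, 0.3764724402759415]) @ [[-0.40, -0.92], [0.92, -0.4]]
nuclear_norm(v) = 3.60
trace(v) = 0.46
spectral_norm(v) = 3.22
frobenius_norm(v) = 3.25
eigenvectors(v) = [[1.0, -0.79], [0.01, 0.62]]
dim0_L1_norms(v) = [1.35, 3.7]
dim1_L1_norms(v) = [4.16, 0.89]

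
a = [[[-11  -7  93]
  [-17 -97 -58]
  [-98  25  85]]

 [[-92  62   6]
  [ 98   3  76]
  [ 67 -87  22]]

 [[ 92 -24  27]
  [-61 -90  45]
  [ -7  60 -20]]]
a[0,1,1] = -97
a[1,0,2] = 6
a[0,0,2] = 93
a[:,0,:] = [[-11, -7, 93], [-92, 62, 6], [92, -24, 27]]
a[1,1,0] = 98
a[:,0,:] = [[-11, -7, 93], [-92, 62, 6], [92, -24, 27]]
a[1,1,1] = 3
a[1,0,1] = 62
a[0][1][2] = -58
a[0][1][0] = -17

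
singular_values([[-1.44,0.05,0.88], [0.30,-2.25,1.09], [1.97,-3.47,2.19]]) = [5.15, 1.77, 0.52]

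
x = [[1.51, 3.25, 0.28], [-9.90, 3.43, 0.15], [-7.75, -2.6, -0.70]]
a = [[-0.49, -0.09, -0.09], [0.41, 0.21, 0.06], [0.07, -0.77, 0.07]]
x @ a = [[0.61, 0.33, 0.08],[6.27, 1.50, 1.11],[2.68, 0.69, 0.49]]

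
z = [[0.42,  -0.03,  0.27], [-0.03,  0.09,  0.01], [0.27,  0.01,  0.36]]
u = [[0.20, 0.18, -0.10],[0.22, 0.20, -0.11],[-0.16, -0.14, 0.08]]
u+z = [[0.62, 0.15, 0.17], [0.19, 0.29, -0.1], [0.11, -0.13, 0.44]]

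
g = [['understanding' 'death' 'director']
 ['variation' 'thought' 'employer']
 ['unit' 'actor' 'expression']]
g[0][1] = 'death'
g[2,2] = 'expression'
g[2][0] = 'unit'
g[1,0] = 'variation'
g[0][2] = 'director'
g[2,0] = 'unit'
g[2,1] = 'actor'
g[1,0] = 'variation'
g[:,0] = ['understanding', 'variation', 'unit']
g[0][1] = 'death'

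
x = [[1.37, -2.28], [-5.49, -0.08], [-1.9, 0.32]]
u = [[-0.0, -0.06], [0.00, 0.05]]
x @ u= [[0.0, -0.20], [0.0, 0.33], [0.0, 0.13]]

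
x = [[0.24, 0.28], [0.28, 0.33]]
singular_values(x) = [0.57, 0.0]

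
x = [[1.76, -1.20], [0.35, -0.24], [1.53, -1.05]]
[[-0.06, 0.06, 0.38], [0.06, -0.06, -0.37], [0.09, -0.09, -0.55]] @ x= [[0.50,-0.34], [-0.48,0.33], [-0.71,0.49]]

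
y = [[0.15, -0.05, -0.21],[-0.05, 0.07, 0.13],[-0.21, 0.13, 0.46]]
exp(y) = [[1.19,-0.07,-0.29],  [-0.07,1.08,0.18],  [-0.29,0.18,1.63]]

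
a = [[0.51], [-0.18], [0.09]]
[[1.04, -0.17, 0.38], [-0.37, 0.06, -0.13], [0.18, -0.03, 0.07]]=a @[[2.04, -0.34, 0.74]]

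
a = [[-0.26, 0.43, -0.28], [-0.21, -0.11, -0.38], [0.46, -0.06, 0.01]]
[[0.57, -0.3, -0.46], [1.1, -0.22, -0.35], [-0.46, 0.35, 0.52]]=a @ [[-1.04, 0.75, 1.11], [-0.68, -0.12, -0.16], [-2.11, 0.2, 0.35]]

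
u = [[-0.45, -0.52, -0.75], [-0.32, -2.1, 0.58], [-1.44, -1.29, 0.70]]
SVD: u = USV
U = [[-0.15, 0.37, -0.92], [-0.73, -0.67, -0.15], [-0.67, 0.64, 0.37]]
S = [2.88, 0.98, 0.92]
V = [[0.44,  0.86,  -0.27], [-0.89,  0.39,  -0.22], [-0.09,  0.34,  0.94]]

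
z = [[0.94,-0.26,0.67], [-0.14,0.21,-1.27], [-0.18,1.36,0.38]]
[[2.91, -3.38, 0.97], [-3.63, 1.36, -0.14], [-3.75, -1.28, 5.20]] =z @ [[0.58, -3.26, 1.7], [-3.31, -1.12, 3.89], [2.25, -0.9, 0.57]]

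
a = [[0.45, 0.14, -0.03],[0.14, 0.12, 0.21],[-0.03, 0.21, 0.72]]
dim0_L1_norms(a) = [0.62, 0.47, 0.96]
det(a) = 0.00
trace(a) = 1.29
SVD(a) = [[-0.04, 0.95, 0.31],[-0.31, 0.28, -0.91],[-0.95, -0.13, 0.28]] @ diag([0.7867843770890154, 0.4953877966858278, 0.007827826225156964]) @ [[-0.04, -0.31, -0.95], [0.95, 0.28, -0.13], [0.31, -0.91, 0.28]]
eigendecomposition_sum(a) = [[0.0,-0.00,0.00], [-0.0,0.01,-0.00], [0.0,-0.0,0.0]] + [[0.45, 0.13, -0.06], [0.13, 0.04, -0.02], [-0.06, -0.02, 0.01]] + [[0.00, 0.01, 0.03], [0.01, 0.07, 0.23], [0.03, 0.23, 0.71]]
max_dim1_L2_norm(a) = 0.75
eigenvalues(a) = [0.01, 0.5, 0.79]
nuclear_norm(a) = 1.29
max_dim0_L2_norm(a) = 0.75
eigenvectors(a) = [[-0.31, 0.95, 0.04], [0.91, 0.28, 0.31], [-0.28, -0.13, 0.95]]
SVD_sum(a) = [[0.0, 0.01, 0.03],[0.01, 0.07, 0.23],[0.03, 0.23, 0.71]] + [[0.45, 0.13, -0.06], [0.13, 0.04, -0.02], [-0.06, -0.02, 0.01]] + [[0.00, -0.00, 0.00], [-0.0, 0.01, -0.00], [0.00, -0.00, 0.00]]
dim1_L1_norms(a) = [0.62, 0.47, 0.96]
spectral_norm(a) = 0.79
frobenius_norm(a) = 0.93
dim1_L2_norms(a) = [0.47, 0.28, 0.75]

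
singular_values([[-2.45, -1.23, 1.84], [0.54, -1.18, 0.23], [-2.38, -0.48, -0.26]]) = [3.86, 1.68, 0.95]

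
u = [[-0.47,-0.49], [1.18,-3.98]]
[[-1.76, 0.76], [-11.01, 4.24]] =u @ [[0.65, -0.39], [2.96, -1.18]]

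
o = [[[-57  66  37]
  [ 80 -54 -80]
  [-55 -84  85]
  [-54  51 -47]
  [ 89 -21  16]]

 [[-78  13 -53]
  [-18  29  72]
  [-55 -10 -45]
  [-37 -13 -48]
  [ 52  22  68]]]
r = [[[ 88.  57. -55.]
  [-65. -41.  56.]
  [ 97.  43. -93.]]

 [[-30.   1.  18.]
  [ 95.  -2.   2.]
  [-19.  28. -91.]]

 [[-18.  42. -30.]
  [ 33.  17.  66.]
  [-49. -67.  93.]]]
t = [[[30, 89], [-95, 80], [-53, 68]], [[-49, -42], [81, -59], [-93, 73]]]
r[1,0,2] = 18.0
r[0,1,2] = 56.0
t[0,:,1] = [89, 80, 68]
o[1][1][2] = 72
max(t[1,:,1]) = 73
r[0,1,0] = -65.0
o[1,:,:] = [[-78, 13, -53], [-18, 29, 72], [-55, -10, -45], [-37, -13, -48], [52, 22, 68]]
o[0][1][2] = -80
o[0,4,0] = 89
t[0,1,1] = 80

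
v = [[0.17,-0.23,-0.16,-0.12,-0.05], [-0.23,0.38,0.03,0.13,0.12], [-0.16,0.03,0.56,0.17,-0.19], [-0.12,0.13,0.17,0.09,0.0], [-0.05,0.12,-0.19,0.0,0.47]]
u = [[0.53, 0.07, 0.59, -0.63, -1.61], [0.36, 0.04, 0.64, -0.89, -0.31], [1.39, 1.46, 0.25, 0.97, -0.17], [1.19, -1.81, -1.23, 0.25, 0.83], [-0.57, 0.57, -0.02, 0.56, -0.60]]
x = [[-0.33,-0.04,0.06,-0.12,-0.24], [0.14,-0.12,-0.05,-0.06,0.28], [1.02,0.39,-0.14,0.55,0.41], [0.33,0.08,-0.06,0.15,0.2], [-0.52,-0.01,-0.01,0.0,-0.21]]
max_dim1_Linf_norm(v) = 0.56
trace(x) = -0.65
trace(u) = 0.47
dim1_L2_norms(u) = [1.9, 1.2, 2.26, 2.64, 1.15]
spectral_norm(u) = 3.01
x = v @ u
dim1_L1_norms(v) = [0.73, 0.89, 1.11, 0.51, 0.83]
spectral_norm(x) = 1.52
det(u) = -0.06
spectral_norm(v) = 0.78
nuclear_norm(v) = 1.68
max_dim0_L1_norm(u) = 4.04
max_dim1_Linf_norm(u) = 1.81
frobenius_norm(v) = 1.05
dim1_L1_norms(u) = [3.43, 2.24, 4.24, 5.31, 2.32]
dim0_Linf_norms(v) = [0.23, 0.38, 0.56, 0.17, 0.47]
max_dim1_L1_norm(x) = 2.51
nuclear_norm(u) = 8.12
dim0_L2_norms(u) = [2.02, 2.4, 1.53, 1.58, 1.94]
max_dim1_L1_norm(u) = 5.31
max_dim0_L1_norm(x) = 2.34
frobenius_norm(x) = 1.58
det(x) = -0.00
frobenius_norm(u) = 4.29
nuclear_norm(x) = 2.10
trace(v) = 1.67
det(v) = 0.00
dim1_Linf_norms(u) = [1.61, 0.89, 1.46, 1.81, 0.6]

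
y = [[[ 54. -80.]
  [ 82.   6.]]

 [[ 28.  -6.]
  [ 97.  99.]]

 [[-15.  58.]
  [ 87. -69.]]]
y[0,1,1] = 6.0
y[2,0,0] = -15.0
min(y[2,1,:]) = -69.0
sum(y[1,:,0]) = 125.0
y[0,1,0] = 82.0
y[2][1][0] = 87.0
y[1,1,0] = 97.0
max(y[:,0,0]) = 54.0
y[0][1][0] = 82.0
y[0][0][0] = 54.0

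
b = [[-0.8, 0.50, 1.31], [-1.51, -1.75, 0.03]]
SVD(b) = [[0.13, 0.99], [0.99, -0.13]] @ diag([2.322333130405773, 1.5988648571470094]) @ [[-0.69, -0.72, 0.09], [-0.37, 0.45, 0.81]]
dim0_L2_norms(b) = [1.71, 1.82, 1.31]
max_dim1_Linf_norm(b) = 1.75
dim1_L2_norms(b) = [1.61, 2.31]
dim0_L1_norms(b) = [2.31, 2.25, 1.34]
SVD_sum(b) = [[-0.21, -0.22, 0.03], [-1.59, -1.65, 0.20]] + [[-0.59, 0.72, 1.28], [0.08, -0.1, -0.17]]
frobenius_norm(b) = 2.82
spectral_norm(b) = 2.32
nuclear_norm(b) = 3.92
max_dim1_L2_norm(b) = 2.31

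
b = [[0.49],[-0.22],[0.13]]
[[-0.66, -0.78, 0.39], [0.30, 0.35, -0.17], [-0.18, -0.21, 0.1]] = b @ [[-1.35,  -1.60,  0.79]]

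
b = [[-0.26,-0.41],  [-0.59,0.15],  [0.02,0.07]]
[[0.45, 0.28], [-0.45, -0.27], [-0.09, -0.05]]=b@[[0.41, 0.25], [-1.36, -0.84]]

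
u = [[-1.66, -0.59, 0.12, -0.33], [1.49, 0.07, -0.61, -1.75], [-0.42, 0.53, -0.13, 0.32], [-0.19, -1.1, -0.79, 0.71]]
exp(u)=[[0.04, -0.23, 0.13, 0.15],[1.26, 2.25, 0.34, -3.55],[0.05, 0.47, 0.71, -0.11],[-0.95, -2.27, -1.01, 3.89]]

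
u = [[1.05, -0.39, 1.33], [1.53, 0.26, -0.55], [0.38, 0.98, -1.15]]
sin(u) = [[0.69, -0.36, 1.2], [1.36, 0.0, -0.53], [0.32, 0.90, -1.3]]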